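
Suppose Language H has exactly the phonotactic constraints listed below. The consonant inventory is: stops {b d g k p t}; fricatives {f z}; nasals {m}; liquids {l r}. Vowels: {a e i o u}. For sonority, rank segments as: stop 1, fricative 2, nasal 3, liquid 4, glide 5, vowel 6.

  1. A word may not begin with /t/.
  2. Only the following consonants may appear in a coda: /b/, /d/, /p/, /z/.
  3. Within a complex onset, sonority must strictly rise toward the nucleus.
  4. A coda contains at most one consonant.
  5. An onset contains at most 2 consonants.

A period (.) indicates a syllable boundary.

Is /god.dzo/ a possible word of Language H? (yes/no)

/god.dzo/ — σ1 onset /g/, coda /d/ ok; σ2 onset /dz/ (1→2 rises), coda /∅/ ok → phonotactically legal

yes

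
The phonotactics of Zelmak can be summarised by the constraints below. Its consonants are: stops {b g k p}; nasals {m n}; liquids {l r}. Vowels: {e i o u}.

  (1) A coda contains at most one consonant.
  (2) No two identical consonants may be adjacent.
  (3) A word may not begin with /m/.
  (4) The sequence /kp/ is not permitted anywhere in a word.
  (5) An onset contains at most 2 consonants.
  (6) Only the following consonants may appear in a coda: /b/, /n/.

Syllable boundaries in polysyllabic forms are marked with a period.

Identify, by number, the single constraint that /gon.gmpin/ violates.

5

/gon.gmpin/: syllable 2 onset /gmp/ has 3 consonants (> 2).
This is a violation of constraint 5: "An onset contains at most 2 consonants."
The remaining constraints (1, 2, 3, 4, 6) are satisfied.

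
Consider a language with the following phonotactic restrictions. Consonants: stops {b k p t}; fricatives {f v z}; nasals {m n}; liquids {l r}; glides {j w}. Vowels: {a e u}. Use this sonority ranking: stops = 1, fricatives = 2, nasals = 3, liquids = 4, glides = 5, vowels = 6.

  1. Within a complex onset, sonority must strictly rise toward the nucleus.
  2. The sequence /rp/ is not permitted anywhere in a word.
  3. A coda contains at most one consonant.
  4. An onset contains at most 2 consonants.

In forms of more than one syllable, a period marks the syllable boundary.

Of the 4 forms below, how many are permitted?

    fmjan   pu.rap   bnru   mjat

2

fmjan — violates constraint 4: syllable 1 onset /fmj/ has 3 consonants (> 2) → not permitted
pu.rap — σ1 onset /p/, coda /∅/ ok; σ2 onset /r/, coda /p/ ok → permitted
bnru — violates constraint 4: syllable 1 onset /bnr/ has 3 consonants (> 2) → not permitted
mjat — σ1 onset /mj/ (3→5 rises), coda /t/ ok → permitted
Permitted: pu.rap, mjat → 2.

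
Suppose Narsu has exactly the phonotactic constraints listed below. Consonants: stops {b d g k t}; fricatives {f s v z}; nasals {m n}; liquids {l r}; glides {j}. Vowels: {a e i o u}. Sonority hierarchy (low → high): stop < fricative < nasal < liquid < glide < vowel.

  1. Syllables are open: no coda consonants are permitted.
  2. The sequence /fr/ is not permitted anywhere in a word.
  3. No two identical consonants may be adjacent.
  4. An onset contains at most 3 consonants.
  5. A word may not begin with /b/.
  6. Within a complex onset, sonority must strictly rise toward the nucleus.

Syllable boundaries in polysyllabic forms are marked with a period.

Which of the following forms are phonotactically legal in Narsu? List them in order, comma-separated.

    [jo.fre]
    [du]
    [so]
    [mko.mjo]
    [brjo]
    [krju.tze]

[jo.fre] — violates constraint 2: contains banned sequence /fr/ → phonotactically illegal
[du] — σ1 onset /d/, coda /∅/ ok → phonotactically legal
[so] — σ1 onset /s/, coda /∅/ ok → phonotactically legal
[mko.mjo] — violates constraint 6: syllable 1 onset /mk/: /m/ (nasal, 3) → /k/ (stop, 1) does not rise → phonotactically illegal
[brjo] — violates constraint 5: word begins with /b/ → phonotactically illegal
[krju.tze] — σ1 onset /krj/ (1→4→5 rises), coda /∅/ ok; σ2 onset /tz/ (1→2 rises), coda /∅/ ok → phonotactically legal

[du], [so], [krju.tze]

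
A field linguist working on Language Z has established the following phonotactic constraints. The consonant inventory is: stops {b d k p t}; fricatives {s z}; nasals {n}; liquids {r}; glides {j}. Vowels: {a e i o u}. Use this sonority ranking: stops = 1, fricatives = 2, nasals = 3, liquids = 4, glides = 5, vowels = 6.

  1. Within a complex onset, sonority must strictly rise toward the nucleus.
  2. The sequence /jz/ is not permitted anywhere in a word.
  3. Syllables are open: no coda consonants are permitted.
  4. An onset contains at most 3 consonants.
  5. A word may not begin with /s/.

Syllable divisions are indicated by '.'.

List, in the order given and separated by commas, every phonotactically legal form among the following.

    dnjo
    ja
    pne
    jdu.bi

dnjo, ja, pne

dnjo — σ1 onset /dnj/ (1→3→5 rises), coda /∅/ ok → phonotactically legal
ja — σ1 onset /j/, coda /∅/ ok → phonotactically legal
pne — σ1 onset /pn/ (1→3 rises), coda /∅/ ok → phonotactically legal
jdu.bi — violates constraint 1: syllable 1 onset /jd/: /j/ (glide, 5) → /d/ (stop, 1) does not rise → phonotactically illegal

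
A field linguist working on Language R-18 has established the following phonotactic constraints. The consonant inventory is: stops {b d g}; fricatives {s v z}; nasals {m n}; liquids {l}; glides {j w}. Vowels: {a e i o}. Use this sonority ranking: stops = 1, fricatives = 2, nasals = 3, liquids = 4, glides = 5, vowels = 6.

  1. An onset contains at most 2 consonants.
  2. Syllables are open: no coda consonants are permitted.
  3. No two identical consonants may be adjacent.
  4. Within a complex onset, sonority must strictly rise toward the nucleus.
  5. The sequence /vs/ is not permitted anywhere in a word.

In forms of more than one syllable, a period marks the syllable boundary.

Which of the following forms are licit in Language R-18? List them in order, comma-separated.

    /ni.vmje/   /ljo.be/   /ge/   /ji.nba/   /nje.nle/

/ljo.be/, /ge/, /nje.nle/

/ni.vmje/ — violates constraint 1: syllable 2 onset /vmj/ has 3 consonants (> 2) → illicit
/ljo.be/ — σ1 onset /lj/ (4→5 rises), coda /∅/ ok; σ2 onset /b/, coda /∅/ ok → licit
/ge/ — σ1 onset /g/, coda /∅/ ok → licit
/ji.nba/ — violates constraint 4: syllable 2 onset /nb/: /n/ (nasal, 3) → /b/ (stop, 1) does not rise → illicit
/nje.nle/ — σ1 onset /nj/ (3→5 rises), coda /∅/ ok; σ2 onset /nl/ (3→4 rises), coda /∅/ ok → licit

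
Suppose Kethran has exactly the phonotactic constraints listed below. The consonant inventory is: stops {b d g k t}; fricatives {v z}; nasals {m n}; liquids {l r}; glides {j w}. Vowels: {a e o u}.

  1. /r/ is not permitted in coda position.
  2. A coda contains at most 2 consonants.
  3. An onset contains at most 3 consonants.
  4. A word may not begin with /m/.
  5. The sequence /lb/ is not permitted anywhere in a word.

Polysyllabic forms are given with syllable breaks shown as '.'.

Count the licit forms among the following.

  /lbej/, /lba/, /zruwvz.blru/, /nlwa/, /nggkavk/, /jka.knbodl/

/lbej/ — violates constraint 5: contains banned sequence /lb/ → illicit
/lba/ — violates constraint 5: contains banned sequence /lb/ → illicit
/zruwvz.blru/ — violates constraint 2: syllable 1 coda /wvz/ has 3 consonants (> 2) → illicit
/nlwa/ — σ1 onset /nlw/ (3C), coda /∅/ ok → licit
/nggkavk/ — violates constraint 3: syllable 1 onset /nggk/ has 4 consonants (> 3) → illicit
/jka.knbodl/ — σ1 onset /jk/ (2C), coda /∅/ ok; σ2 onset /knb/ (3C), coda /dl/ (2C) ok → licit
Licit: /nlwa/, /jka.knbodl/ → 2.

2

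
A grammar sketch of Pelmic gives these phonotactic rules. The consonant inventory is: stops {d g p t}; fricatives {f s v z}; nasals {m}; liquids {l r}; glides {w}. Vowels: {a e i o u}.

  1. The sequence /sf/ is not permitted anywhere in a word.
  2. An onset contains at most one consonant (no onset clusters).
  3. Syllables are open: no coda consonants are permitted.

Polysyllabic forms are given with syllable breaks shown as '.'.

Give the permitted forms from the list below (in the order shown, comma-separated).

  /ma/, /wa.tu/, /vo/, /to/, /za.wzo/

/ma/ — σ1 onset /m/, coda /∅/ ok → permitted
/wa.tu/ — σ1 onset /w/, coda /∅/ ok; σ2 onset /t/, coda /∅/ ok → permitted
/vo/ — σ1 onset /v/, coda /∅/ ok → permitted
/to/ — σ1 onset /t/, coda /∅/ ok → permitted
/za.wzo/ — violates constraint 2: syllable 2 onset /wz/ has 2 consonants (> 1) → not permitted

/ma/, /wa.tu/, /vo/, /to/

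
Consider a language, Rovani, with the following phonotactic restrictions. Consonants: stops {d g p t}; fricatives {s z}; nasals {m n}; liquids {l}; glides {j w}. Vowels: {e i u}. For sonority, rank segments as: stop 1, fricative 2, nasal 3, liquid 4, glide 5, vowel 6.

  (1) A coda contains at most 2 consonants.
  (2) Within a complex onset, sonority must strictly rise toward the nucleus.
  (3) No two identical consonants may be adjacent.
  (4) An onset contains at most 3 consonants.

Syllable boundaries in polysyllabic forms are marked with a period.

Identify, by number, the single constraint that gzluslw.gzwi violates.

1

gzluslw.gzwi: syllable 1 coda /slw/ has 3 consonants (> 2).
This is a violation of constraint 1: "A coda contains at most 2 consonants."
The remaining constraints (2, 3, 4) are satisfied.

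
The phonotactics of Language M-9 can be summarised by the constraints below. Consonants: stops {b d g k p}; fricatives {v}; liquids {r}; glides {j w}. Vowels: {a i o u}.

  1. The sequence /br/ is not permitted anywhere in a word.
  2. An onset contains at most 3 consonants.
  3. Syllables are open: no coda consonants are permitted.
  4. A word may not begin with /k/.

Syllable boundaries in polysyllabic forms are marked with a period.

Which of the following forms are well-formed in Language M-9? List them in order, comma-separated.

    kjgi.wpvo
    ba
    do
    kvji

kjgi.wpvo — violates constraint 4: word begins with /k/ → ill-formed
ba — σ1 onset /b/, coda /∅/ ok → well-formed
do — σ1 onset /d/, coda /∅/ ok → well-formed
kvji — violates constraint 4: word begins with /k/ → ill-formed

ba, do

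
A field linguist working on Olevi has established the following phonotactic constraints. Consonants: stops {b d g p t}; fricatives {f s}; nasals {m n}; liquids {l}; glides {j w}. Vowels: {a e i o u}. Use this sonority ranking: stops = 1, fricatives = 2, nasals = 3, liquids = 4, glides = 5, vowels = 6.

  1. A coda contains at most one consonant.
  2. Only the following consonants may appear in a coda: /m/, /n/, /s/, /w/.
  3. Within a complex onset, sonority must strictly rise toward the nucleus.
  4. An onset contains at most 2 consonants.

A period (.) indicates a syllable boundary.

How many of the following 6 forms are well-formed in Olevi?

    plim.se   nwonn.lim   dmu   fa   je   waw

plim.se — σ1 onset /pl/ (1→4 rises), coda /m/ ok; σ2 onset /s/, coda /∅/ ok → well-formed
nwonn.lim — violates constraint 1: syllable 1 coda /nn/ has 2 consonants (> 1) → ill-formed
dmu — σ1 onset /dm/ (1→3 rises), coda /∅/ ok → well-formed
fa — σ1 onset /f/, coda /∅/ ok → well-formed
je — σ1 onset /j/, coda /∅/ ok → well-formed
waw — σ1 onset /w/, coda /w/ ok → well-formed
Well-formed: plim.se, dmu, fa, je, waw → 5.

5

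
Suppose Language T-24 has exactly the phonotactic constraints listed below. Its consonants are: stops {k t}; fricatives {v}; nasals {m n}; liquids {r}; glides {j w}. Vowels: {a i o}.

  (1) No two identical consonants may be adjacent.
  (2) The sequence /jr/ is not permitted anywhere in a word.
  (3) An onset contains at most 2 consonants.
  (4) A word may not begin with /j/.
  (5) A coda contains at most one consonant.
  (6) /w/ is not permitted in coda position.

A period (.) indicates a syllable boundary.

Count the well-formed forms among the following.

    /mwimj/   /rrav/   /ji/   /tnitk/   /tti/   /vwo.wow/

0

/mwimj/ — violates constraint 5: syllable 1 coda /mj/ has 2 consonants (> 1) → ill-formed
/rrav/ — violates constraint 1: adjacent identical consonants /rr/ → ill-formed
/ji/ — violates constraint 4: word begins with /j/ → ill-formed
/tnitk/ — violates constraint 5: syllable 1 coda /tk/ has 2 consonants (> 1) → ill-formed
/tti/ — violates constraint 1: adjacent identical consonants /tt/ → ill-formed
/vwo.wow/ — violates constraint 6: syllable 2 coda contains /w/ → ill-formed
No form is well-formed → 0.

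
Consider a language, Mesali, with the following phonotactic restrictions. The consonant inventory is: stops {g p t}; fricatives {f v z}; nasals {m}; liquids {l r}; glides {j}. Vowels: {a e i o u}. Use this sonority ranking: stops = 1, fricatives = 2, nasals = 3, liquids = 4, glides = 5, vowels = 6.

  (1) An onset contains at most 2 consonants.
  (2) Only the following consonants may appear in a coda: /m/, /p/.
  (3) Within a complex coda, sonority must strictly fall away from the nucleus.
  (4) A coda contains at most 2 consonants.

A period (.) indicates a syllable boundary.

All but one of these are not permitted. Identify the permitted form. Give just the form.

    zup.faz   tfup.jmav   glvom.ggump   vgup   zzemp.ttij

vgup

zup.faz — violates constraint 2: syllable 2 coda contains /z/, which is not a licensed coda consonant → not permitted
tfup.jmav — violates constraint 2: syllable 2 coda contains /v/, which is not a licensed coda consonant → not permitted
glvom.ggump — violates constraint 1: syllable 1 onset /glv/ has 3 consonants (> 2) → not permitted
vgup — σ1 onset /vg/ (2C), coda /p/ ok → permitted
zzemp.ttij — violates constraint 2: syllable 2 coda contains /j/, which is not a licensed coda consonant → not permitted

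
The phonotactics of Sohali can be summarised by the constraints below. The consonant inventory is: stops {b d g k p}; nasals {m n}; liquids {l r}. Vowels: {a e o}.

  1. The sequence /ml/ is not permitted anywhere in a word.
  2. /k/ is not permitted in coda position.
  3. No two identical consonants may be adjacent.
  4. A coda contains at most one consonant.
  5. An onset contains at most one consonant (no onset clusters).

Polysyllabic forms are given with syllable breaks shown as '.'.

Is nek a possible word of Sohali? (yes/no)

no

nek — violates constraint 2: syllable 1 coda contains /k/ → illicit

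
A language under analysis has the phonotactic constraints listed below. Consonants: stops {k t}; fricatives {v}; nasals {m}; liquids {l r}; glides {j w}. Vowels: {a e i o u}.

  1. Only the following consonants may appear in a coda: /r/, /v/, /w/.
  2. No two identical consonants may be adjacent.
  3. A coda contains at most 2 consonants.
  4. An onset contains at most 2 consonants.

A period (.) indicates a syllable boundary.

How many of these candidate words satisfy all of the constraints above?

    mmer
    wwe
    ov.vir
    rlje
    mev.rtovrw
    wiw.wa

mmer — violates constraint 2: adjacent identical consonants /mm/ → not permitted
wwe — violates constraint 2: adjacent identical consonants /ww/ → not permitted
ov.vir — violates constraint 2: adjacent identical consonants /vv/ → not permitted
rlje — violates constraint 4: syllable 1 onset /rlj/ has 3 consonants (> 2) → not permitted
mev.rtovrw — violates constraint 3: syllable 2 coda /vrw/ has 3 consonants (> 2) → not permitted
wiw.wa — violates constraint 2: adjacent identical consonants /ww/ → not permitted
No form is permitted → 0.

0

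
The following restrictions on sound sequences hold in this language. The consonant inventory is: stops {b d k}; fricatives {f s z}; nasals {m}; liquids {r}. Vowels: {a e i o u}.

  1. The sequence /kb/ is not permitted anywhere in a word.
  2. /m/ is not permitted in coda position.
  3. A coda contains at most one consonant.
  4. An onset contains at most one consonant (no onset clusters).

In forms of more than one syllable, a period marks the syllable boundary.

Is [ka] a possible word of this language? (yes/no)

yes

[ka] — σ1 onset /k/, coda /∅/ ok → permitted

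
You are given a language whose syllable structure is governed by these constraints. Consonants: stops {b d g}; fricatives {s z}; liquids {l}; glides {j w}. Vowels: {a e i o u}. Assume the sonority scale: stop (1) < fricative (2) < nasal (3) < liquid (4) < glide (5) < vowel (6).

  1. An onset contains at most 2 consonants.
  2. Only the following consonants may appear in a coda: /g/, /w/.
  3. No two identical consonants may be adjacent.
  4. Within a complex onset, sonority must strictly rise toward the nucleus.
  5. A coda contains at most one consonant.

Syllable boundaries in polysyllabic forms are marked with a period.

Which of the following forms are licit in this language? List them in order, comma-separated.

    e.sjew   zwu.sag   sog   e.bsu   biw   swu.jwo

e.sjew — σ1 onset /∅/, coda /∅/ ok; σ2 onset /sj/ (2→5 rises), coda /w/ ok → licit
zwu.sag — σ1 onset /zw/ (2→5 rises), coda /∅/ ok; σ2 onset /s/, coda /g/ ok → licit
sog — σ1 onset /s/, coda /g/ ok → licit
e.bsu — σ1 onset /∅/, coda /∅/ ok; σ2 onset /bs/ (1→2 rises), coda /∅/ ok → licit
biw — σ1 onset /b/, coda /w/ ok → licit
swu.jwo — violates constraint 4: syllable 2 onset /jw/: /j/ (glide, 5) → /w/ (glide, 5) does not rise → illicit

e.sjew, zwu.sag, sog, e.bsu, biw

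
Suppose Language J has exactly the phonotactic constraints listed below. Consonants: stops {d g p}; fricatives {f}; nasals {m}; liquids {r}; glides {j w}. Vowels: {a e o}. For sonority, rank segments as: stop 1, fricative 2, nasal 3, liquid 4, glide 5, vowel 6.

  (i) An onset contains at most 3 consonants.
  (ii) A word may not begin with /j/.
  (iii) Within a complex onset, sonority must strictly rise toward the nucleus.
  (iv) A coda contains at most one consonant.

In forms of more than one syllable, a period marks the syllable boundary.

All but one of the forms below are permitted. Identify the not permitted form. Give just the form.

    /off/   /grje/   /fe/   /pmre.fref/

/off/ — violates constraint (iv): syllable 1 coda /ff/ has 2 consonants (> 1) → not permitted
/grje/ — σ1 onset /grj/ (1→4→5 rises), coda /∅/ ok → permitted
/fe/ — σ1 onset /f/, coda /∅/ ok → permitted
/pmre.fref/ — σ1 onset /pmr/ (1→3→4 rises), coda /∅/ ok; σ2 onset /fr/ (2→4 rises), coda /f/ ok → permitted

/off/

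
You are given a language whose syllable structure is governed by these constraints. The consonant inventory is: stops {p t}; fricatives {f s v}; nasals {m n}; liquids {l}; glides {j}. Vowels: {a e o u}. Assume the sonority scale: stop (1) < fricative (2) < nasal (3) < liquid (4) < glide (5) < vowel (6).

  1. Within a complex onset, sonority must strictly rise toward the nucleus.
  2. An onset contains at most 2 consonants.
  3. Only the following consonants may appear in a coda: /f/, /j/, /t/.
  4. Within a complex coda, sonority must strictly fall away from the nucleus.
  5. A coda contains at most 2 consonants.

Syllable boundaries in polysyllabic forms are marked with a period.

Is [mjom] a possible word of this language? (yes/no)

no

[mjom] — violates constraint 3: syllable 1 coda contains /m/, which is not a licensed coda consonant → phonotactically illegal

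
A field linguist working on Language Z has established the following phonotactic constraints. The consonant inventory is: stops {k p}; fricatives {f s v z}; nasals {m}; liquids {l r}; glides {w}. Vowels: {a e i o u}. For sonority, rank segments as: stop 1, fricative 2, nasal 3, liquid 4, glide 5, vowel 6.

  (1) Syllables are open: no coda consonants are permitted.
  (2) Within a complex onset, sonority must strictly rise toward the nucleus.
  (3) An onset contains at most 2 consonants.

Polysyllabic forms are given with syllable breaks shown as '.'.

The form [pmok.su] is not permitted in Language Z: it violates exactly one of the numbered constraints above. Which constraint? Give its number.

1

[pmok.su]: syllable 1 coda /k/ has 1 consonant (> 0).
This is a violation of constraint 1: "Syllables are open: no coda consonants are permitted."
The remaining constraints (2, 3) are satisfied.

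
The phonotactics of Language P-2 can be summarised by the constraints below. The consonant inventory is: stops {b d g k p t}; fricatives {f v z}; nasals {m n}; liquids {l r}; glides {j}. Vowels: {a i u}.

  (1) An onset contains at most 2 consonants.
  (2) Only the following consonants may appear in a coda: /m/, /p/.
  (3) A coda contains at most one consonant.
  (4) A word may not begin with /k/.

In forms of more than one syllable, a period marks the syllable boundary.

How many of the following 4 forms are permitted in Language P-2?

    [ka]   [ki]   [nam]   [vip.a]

[ka] — violates constraint 4: word begins with /k/ → not permitted
[ki] — violates constraint 4: word begins with /k/ → not permitted
[nam] — σ1 onset /n/, coda /m/ ok → permitted
[vip.a] — σ1 onset /v/, coda /p/ ok; σ2 onset /∅/, coda /∅/ ok → permitted
Permitted: [nam], [vip.a] → 2.

2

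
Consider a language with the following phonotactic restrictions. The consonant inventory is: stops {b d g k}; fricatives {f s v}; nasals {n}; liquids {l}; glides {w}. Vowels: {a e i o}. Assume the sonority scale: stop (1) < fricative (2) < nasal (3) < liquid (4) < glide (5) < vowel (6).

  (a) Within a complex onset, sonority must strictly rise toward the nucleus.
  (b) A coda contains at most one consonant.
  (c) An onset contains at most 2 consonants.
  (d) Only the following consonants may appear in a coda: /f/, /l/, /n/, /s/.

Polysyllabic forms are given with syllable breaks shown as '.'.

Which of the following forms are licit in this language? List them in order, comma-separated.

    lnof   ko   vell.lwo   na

lnof — violates constraint (a): syllable 1 onset /ln/: /l/ (liquid, 4) → /n/ (nasal, 3) does not rise → illicit
ko — σ1 onset /k/, coda /∅/ ok → licit
vell.lwo — violates constraint (b): syllable 1 coda /ll/ has 2 consonants (> 1) → illicit
na — σ1 onset /n/, coda /∅/ ok → licit

ko, na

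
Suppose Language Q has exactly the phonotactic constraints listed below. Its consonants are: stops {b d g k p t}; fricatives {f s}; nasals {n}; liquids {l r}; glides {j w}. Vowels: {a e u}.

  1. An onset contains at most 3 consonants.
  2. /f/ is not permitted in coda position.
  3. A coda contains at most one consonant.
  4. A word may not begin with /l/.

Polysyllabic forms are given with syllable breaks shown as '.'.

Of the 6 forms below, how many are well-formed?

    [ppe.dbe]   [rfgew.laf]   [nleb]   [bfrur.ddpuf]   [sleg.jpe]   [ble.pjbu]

4

[ppe.dbe] — σ1 onset /pp/ (2C), coda /∅/ ok; σ2 onset /db/ (2C), coda /∅/ ok → well-formed
[rfgew.laf] — violates constraint 2: syllable 2 coda contains /f/ → ill-formed
[nleb] — σ1 onset /nl/ (2C), coda /b/ ok → well-formed
[bfrur.ddpuf] — violates constraint 2: syllable 2 coda contains /f/ → ill-formed
[sleg.jpe] — σ1 onset /sl/ (2C), coda /g/ ok; σ2 onset /jp/ (2C), coda /∅/ ok → well-formed
[ble.pjbu] — σ1 onset /bl/ (2C), coda /∅/ ok; σ2 onset /pjb/ (3C), coda /∅/ ok → well-formed
Well-formed: [ppe.dbe], [nleb], [sleg.jpe], [ble.pjbu] → 4.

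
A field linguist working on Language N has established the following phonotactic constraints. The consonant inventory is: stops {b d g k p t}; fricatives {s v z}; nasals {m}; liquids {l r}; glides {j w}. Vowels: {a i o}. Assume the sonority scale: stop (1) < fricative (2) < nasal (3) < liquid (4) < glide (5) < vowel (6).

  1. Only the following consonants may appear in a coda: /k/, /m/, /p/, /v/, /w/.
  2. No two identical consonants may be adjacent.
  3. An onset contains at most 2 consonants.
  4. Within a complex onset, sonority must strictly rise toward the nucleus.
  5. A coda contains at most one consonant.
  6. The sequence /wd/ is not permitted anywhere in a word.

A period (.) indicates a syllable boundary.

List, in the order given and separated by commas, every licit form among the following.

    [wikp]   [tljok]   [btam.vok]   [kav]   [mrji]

[wikp] — violates constraint 5: syllable 1 coda /kp/ has 2 consonants (> 1) → illicit
[tljok] — violates constraint 3: syllable 1 onset /tlj/ has 3 consonants (> 2) → illicit
[btam.vok] — violates constraint 4: syllable 1 onset /bt/: /b/ (stop, 1) → /t/ (stop, 1) does not rise → illicit
[kav] — σ1 onset /k/, coda /v/ ok → licit
[mrji] — violates constraint 3: syllable 1 onset /mrj/ has 3 consonants (> 2) → illicit

[kav]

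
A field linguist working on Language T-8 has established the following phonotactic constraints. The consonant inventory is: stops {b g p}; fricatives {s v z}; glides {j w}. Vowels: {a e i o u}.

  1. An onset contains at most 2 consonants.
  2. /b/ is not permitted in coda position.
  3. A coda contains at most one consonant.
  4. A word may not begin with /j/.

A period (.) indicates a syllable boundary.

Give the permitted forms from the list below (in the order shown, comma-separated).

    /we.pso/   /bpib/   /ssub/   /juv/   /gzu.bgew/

/we.pso/, /gzu.bgew/

/we.pso/ — σ1 onset /w/, coda /∅/ ok; σ2 onset /ps/ (2C), coda /∅/ ok → permitted
/bpib/ — violates constraint 2: syllable 1 coda contains /b/ → not permitted
/ssub/ — violates constraint 2: syllable 1 coda contains /b/ → not permitted
/juv/ — violates constraint 4: word begins with /j/ → not permitted
/gzu.bgew/ — σ1 onset /gz/ (2C), coda /∅/ ok; σ2 onset /bg/ (2C), coda /w/ ok → permitted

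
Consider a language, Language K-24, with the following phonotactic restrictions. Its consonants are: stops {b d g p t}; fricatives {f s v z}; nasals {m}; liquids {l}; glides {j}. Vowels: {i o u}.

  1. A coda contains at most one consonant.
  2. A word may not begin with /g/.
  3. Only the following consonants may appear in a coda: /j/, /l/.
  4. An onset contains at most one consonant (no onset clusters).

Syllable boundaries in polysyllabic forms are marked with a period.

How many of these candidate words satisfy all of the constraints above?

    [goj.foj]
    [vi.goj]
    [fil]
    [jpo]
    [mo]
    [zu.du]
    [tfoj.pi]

[goj.foj] — violates constraint 2: word begins with /g/ → not permitted
[vi.goj] — σ1 onset /v/, coda /∅/ ok; σ2 onset /g/, coda /j/ ok → permitted
[fil] — σ1 onset /f/, coda /l/ ok → permitted
[jpo] — violates constraint 4: syllable 1 onset /jp/ has 2 consonants (> 1) → not permitted
[mo] — σ1 onset /m/, coda /∅/ ok → permitted
[zu.du] — σ1 onset /z/, coda /∅/ ok; σ2 onset /d/, coda /∅/ ok → permitted
[tfoj.pi] — violates constraint 4: syllable 1 onset /tf/ has 2 consonants (> 1) → not permitted
Permitted: [vi.goj], [fil], [mo], [zu.du] → 4.

4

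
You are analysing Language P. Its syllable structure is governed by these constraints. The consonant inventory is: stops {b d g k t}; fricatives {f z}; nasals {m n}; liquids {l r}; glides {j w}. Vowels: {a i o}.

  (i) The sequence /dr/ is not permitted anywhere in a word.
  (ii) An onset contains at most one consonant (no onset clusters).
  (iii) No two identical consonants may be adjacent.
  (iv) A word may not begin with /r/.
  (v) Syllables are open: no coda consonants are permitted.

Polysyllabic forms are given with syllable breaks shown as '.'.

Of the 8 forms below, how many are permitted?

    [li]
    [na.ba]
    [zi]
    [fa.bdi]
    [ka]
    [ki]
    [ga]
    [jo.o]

[li] — σ1 onset /l/, coda /∅/ ok → permitted
[na.ba] — σ1 onset /n/, coda /∅/ ok; σ2 onset /b/, coda /∅/ ok → permitted
[zi] — σ1 onset /z/, coda /∅/ ok → permitted
[fa.bdi] — violates constraint (ii): syllable 2 onset /bd/ has 2 consonants (> 1) → not permitted
[ka] — σ1 onset /k/, coda /∅/ ok → permitted
[ki] — σ1 onset /k/, coda /∅/ ok → permitted
[ga] — σ1 onset /g/, coda /∅/ ok → permitted
[jo.o] — σ1 onset /j/, coda /∅/ ok; σ2 onset /∅/, coda /∅/ ok → permitted
Permitted: [li], [na.ba], [zi], [ka], [ki], [ga], [jo.o] → 7.

7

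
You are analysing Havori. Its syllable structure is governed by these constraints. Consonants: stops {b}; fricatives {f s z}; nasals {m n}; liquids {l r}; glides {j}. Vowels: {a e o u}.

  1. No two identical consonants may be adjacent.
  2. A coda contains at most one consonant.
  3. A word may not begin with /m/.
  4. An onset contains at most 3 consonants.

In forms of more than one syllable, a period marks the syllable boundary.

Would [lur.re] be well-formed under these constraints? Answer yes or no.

[lur.re] — violates constraint 1: adjacent identical consonants /rr/ → ill-formed

no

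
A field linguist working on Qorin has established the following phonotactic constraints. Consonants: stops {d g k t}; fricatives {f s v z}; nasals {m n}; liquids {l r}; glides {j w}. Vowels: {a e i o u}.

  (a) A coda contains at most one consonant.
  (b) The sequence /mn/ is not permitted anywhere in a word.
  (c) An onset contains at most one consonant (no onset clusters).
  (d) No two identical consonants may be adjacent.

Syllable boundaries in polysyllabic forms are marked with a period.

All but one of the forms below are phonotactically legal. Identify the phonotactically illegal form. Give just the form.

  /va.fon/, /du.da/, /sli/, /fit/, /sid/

/sli/

/va.fon/ — σ1 onset /v/, coda /∅/ ok; σ2 onset /f/, coda /n/ ok → phonotactically legal
/du.da/ — σ1 onset /d/, coda /∅/ ok; σ2 onset /d/, coda /∅/ ok → phonotactically legal
/sli/ — violates constraint (c): syllable 1 onset /sl/ has 2 consonants (> 1) → phonotactically illegal
/fit/ — σ1 onset /f/, coda /t/ ok → phonotactically legal
/sid/ — σ1 onset /s/, coda /d/ ok → phonotactically legal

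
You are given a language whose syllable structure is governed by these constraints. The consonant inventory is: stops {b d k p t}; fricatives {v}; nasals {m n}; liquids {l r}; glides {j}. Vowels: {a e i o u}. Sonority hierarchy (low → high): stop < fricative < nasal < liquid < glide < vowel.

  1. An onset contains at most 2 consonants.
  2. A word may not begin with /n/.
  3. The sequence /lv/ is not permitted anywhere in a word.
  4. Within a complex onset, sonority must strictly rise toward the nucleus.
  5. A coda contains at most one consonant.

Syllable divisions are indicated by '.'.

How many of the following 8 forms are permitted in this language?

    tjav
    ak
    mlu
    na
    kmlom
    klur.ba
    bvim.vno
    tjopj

tjav — σ1 onset /tj/ (1→5 rises), coda /v/ ok → permitted
ak — σ1 onset /∅/, coda /k/ ok → permitted
mlu — σ1 onset /ml/ (3→4 rises), coda /∅/ ok → permitted
na — violates constraint 2: word begins with /n/ → not permitted
kmlom — violates constraint 1: syllable 1 onset /kml/ has 3 consonants (> 2) → not permitted
klur.ba — σ1 onset /kl/ (1→4 rises), coda /r/ ok; σ2 onset /b/, coda /∅/ ok → permitted
bvim.vno — σ1 onset /bv/ (1→2 rises), coda /m/ ok; σ2 onset /vn/ (2→3 rises), coda /∅/ ok → permitted
tjopj — violates constraint 5: syllable 1 coda /pj/ has 2 consonants (> 1) → not permitted
Permitted: tjav, ak, mlu, klur.ba, bvim.vno → 5.

5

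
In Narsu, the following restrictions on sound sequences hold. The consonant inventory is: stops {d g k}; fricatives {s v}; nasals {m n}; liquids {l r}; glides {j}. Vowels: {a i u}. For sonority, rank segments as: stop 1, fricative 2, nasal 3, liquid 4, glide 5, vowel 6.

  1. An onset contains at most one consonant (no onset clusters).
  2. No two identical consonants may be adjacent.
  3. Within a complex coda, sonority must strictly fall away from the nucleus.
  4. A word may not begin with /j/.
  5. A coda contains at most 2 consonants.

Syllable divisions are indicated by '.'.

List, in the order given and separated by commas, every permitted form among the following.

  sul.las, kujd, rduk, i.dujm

sul.las — violates constraint 2: adjacent identical consonants /ll/ → not permitted
kujd — σ1 onset /k/, coda /jd/ (5→1 falls) ok → permitted
rduk — violates constraint 1: syllable 1 onset /rd/ has 2 consonants (> 1) → not permitted
i.dujm — σ1 onset /∅/, coda /∅/ ok; σ2 onset /d/, coda /jm/ (5→3 falls) ok → permitted

kujd, i.dujm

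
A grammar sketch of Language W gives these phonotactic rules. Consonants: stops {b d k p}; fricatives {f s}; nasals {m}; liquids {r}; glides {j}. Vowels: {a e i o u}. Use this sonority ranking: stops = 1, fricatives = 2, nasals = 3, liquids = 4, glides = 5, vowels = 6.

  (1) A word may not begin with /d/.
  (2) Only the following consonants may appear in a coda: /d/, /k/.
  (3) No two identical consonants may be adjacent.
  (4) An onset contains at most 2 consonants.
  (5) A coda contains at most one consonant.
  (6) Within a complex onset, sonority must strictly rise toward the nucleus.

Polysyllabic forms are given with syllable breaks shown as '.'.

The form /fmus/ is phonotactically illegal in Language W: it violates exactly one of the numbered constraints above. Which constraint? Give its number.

/fmus/: syllable 1 coda contains /s/, which is not a licensed coda consonant.
This is a violation of constraint 2: "Only the following consonants may appear in a coda: /d/, /k/."
The remaining constraints (1, 3, 4, 5, 6) are satisfied.

2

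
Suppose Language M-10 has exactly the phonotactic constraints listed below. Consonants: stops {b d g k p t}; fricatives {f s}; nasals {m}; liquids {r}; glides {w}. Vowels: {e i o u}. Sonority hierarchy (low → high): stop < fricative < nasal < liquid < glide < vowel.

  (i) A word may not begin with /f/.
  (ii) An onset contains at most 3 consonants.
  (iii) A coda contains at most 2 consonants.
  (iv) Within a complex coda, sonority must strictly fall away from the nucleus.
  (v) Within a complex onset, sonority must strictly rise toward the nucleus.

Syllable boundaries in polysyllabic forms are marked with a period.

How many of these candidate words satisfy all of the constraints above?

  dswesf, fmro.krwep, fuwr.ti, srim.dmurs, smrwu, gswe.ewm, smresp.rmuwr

2

dswesf — violates constraint (iv): syllable 1 coda /sf/: /s/ (fricative, 2) → /f/ (fricative, 2) does not fall → not permitted
fmro.krwep — violates constraint (i): word begins with /f/ → not permitted
fuwr.ti — violates constraint (i): word begins with /f/ → not permitted
srim.dmurs — σ1 onset /sr/ (2→4 rises), coda /m/ ok; σ2 onset /dm/ (1→3 rises), coda /rs/ (4→2 falls) ok → permitted
smrwu — violates constraint (ii): syllable 1 onset /smrw/ has 4 consonants (> 3) → not permitted
gswe.ewm — σ1 onset /gsw/ (1→2→5 rises), coda /∅/ ok; σ2 onset /∅/, coda /wm/ (5→3 falls) ok → permitted
smresp.rmuwr — violates constraint (v): syllable 2 onset /rm/: /r/ (liquid, 4) → /m/ (nasal, 3) does not rise → not permitted
Permitted: srim.dmurs, gswe.ewm → 2.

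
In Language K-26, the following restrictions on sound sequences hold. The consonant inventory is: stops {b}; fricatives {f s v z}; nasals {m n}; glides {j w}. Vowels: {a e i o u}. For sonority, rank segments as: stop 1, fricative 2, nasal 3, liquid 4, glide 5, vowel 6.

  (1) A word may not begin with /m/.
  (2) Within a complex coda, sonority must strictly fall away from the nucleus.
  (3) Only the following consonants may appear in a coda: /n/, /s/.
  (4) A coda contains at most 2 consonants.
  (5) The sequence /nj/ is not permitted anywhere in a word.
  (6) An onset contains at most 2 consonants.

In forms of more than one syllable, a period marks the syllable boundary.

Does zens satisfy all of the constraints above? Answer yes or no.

yes

zens — σ1 onset /z/, coda /ns/ (3→2 falls) ok → permitted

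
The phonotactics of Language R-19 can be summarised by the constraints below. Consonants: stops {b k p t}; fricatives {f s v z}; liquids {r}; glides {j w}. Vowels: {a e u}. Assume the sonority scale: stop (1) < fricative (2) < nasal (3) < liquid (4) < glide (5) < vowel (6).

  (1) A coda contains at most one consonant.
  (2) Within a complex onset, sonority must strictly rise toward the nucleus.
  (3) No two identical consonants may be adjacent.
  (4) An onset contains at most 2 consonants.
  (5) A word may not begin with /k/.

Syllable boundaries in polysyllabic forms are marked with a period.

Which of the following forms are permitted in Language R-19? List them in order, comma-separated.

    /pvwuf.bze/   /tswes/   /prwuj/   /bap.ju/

/bap.ju/

/pvwuf.bze/ — violates constraint 4: syllable 1 onset /pvw/ has 3 consonants (> 2) → not permitted
/tswes/ — violates constraint 4: syllable 1 onset /tsw/ has 3 consonants (> 2) → not permitted
/prwuj/ — violates constraint 4: syllable 1 onset /prw/ has 3 consonants (> 2) → not permitted
/bap.ju/ — σ1 onset /b/, coda /p/ ok; σ2 onset /j/, coda /∅/ ok → permitted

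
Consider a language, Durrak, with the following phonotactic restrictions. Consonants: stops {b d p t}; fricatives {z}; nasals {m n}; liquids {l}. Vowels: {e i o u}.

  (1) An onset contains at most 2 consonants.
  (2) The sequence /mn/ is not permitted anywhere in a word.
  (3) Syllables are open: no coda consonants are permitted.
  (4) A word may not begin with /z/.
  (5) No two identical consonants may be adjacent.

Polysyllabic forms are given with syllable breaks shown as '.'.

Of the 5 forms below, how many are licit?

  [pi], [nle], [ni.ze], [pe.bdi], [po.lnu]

5

[pi] — σ1 onset /p/, coda /∅/ ok → licit
[nle] — σ1 onset /nl/ (2C), coda /∅/ ok → licit
[ni.ze] — σ1 onset /n/, coda /∅/ ok; σ2 onset /z/, coda /∅/ ok → licit
[pe.bdi] — σ1 onset /p/, coda /∅/ ok; σ2 onset /bd/ (2C), coda /∅/ ok → licit
[po.lnu] — σ1 onset /p/, coda /∅/ ok; σ2 onset /ln/ (2C), coda /∅/ ok → licit
Licit: [pi], [nle], [ni.ze], [pe.bdi], [po.lnu] → 5.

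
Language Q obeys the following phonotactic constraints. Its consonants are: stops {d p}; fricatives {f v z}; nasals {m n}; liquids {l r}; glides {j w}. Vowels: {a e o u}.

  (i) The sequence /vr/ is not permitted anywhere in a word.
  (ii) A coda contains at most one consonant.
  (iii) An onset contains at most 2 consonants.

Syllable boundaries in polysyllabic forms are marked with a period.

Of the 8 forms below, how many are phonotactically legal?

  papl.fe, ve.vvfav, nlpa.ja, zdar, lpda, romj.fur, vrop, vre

1

papl.fe — violates constraint (ii): syllable 1 coda /pl/ has 2 consonants (> 1) → phonotactically illegal
ve.vvfav — violates constraint (iii): syllable 2 onset /vvf/ has 3 consonants (> 2) → phonotactically illegal
nlpa.ja — violates constraint (iii): syllable 1 onset /nlp/ has 3 consonants (> 2) → phonotactically illegal
zdar — σ1 onset /zd/ (2C), coda /r/ ok → phonotactically legal
lpda — violates constraint (iii): syllable 1 onset /lpd/ has 3 consonants (> 2) → phonotactically illegal
romj.fur — violates constraint (ii): syllable 1 coda /mj/ has 2 consonants (> 1) → phonotactically illegal
vrop — violates constraint (i): contains banned sequence /vr/ → phonotactically illegal
vre — violates constraint (i): contains banned sequence /vr/ → phonotactically illegal
Phonotactically legal: zdar → 1.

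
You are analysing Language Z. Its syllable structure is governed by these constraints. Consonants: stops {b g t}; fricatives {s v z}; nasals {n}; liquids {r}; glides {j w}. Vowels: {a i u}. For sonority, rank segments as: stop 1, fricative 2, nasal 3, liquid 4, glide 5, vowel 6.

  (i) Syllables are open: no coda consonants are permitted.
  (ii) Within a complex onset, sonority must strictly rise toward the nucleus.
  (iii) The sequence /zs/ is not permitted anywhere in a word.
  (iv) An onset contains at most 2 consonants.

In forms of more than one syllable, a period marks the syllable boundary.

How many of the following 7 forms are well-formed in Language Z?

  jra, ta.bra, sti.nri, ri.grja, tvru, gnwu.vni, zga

jra — violates constraint (ii): syllable 1 onset /jr/: /j/ (glide, 5) → /r/ (liquid, 4) does not rise → ill-formed
ta.bra — σ1 onset /t/, coda /∅/ ok; σ2 onset /br/ (1→4 rises), coda /∅/ ok → well-formed
sti.nri — violates constraint (ii): syllable 1 onset /st/: /s/ (fricative, 2) → /t/ (stop, 1) does not rise → ill-formed
ri.grja — violates constraint (iv): syllable 2 onset /grj/ has 3 consonants (> 2) → ill-formed
tvru — violates constraint (iv): syllable 1 onset /tvr/ has 3 consonants (> 2) → ill-formed
gnwu.vni — violates constraint (iv): syllable 1 onset /gnw/ has 3 consonants (> 2) → ill-formed
zga — violates constraint (ii): syllable 1 onset /zg/: /z/ (fricative, 2) → /g/ (stop, 1) does not rise → ill-formed
Well-formed: ta.bra → 1.

1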